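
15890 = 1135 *14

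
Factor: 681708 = 2^2 * 3^1*56809^1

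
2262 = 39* 58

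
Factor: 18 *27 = 2^1*3^5  =  486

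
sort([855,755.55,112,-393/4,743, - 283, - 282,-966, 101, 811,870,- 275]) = [ - 966, - 283, - 282, - 275 , - 393/4,101,112,743,755.55,811,  855,870]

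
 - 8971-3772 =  - 12743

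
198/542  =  99/271 = 0.37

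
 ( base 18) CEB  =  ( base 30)4IB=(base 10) 4151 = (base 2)1000000110111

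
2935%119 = 79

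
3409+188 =3597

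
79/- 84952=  - 79/84952 = - 0.00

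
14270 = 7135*2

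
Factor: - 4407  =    -  3^1*13^1*113^1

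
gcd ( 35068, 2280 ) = 4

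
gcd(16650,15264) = 18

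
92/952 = 23/238 =0.10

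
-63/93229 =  - 63/93229 =- 0.00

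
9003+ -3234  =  5769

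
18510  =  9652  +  8858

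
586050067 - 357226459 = 228823608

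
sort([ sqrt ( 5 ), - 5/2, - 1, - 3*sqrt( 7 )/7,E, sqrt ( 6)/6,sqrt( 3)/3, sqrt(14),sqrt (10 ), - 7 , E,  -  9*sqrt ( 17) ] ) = [-9*sqrt(17), - 7, - 5/2, - 3*sqrt(7)/7, -1,sqrt( 6)/6 , sqrt( 3)/3 , sqrt( 5),E , E, sqrt( 10),sqrt( 14 ) ]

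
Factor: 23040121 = 13^1*1772317^1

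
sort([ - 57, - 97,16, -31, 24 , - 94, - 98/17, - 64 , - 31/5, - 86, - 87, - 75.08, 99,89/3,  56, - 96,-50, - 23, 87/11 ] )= [ - 97,  -  96 ,-94, - 87, - 86,  -  75.08,-64, - 57, - 50, - 31 , -23, - 31/5, - 98/17,  87/11,16,24, 89/3, 56,99]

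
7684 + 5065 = 12749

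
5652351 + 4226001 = 9878352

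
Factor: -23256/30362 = -36/47 = - 2^2*3^2 * 47^(  -  1)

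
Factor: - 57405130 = - 2^1*5^1*37^1*113^1*1373^1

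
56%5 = 1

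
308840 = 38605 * 8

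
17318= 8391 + 8927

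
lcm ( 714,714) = 714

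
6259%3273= 2986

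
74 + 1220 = 1294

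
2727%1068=591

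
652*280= 182560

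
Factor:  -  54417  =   - 3^1*11^1*17^1*97^1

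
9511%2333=179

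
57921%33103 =24818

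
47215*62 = 2927330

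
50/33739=50/33739 = 0.00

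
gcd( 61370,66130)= 170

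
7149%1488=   1197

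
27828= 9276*3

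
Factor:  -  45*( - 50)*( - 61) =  - 2^1*3^2*5^3*61^1= - 137250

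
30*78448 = 2353440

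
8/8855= 8/8855= 0.00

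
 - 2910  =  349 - 3259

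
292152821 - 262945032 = 29207789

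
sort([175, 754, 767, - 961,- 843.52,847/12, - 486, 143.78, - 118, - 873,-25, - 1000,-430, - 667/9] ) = [ - 1000, - 961, - 873, - 843.52, - 486, - 430,-118, - 667/9, - 25, 847/12,143.78, 175,754, 767 ]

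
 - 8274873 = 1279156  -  9554029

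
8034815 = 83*96805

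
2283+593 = 2876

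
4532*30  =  135960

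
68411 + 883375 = 951786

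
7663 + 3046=10709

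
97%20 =17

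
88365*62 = 5478630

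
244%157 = 87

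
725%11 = 10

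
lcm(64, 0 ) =0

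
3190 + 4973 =8163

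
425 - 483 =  - 58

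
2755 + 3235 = 5990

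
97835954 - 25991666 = 71844288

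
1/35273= 1/35273 = 0.00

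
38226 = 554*69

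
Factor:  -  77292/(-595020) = 6441/49585=3^1* 5^( - 1)*19^1*47^(- 1)*113^1*211^( - 1)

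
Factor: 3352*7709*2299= 2^3*11^2*13^1 * 19^1*419^1*593^1 = 59407465832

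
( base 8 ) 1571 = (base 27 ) 15p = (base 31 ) SL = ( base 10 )889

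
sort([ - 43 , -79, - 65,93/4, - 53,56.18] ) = [ - 79,  -  65 , - 53, - 43, 93/4,56.18 ] 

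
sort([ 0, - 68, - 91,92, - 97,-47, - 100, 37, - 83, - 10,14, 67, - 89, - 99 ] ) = [ - 100, - 99, - 97,-91, - 89, - 83, - 68, - 47, - 10,0,14,37,67, 92] 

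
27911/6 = 4651+ 5/6 = 4651.83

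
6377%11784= 6377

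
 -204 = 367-571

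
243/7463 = 243/7463 = 0.03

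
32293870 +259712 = 32553582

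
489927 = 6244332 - 5754405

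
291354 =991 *294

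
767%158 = 135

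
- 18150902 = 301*(  -  60302 )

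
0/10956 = 0 = 0.00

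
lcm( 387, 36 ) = 1548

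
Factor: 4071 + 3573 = 7644= 2^2*3^1*7^2*13^1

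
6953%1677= 245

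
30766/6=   15383/3 = 5127.67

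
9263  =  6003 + 3260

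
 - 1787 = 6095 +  - 7882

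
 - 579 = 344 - 923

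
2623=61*43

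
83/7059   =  83/7059 =0.01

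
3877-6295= - 2418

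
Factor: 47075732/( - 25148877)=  - 2^2 * 3^( - 1 )*11^1*13^( - 1 )*31^1*34513^1*644843^(-1)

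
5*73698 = 368490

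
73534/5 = 73534/5  =  14706.80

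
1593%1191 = 402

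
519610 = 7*74230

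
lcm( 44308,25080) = 1329240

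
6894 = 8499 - 1605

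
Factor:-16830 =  - 2^1*3^2*5^1*11^1*17^1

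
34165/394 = 86 + 281/394 = 86.71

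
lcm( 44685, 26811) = 134055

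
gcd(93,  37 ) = 1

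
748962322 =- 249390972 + 998353294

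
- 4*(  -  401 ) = 1604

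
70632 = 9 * 7848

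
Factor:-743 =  - 743^1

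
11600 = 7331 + 4269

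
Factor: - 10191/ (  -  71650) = 2^(- 1) * 3^1*5^( - 2 )*43^1*79^1 * 1433^( - 1 ) 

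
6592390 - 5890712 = 701678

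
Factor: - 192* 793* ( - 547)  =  83284032 =2^6*3^1*13^1 * 61^1* 547^1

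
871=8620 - 7749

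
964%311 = 31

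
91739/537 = 91739/537 = 170.84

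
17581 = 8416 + 9165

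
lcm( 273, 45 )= 4095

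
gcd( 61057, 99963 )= 1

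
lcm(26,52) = 52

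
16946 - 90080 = -73134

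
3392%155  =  137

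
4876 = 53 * 92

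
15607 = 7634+7973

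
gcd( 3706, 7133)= 1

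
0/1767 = 0 = 0.00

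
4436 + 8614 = 13050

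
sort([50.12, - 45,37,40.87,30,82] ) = [- 45,30, 37,40.87,50.12,82]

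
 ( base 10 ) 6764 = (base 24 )bhk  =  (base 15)200e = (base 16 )1a6c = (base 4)1221230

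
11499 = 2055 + 9444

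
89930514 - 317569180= -227638666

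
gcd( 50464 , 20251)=1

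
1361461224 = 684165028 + 677296196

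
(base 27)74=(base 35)5i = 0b11000001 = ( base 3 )21011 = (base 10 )193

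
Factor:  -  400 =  - 2^4*5^2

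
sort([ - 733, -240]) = [ - 733, - 240] 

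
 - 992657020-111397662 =-1104054682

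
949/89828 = 949/89828 = 0.01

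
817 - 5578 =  - 4761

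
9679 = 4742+4937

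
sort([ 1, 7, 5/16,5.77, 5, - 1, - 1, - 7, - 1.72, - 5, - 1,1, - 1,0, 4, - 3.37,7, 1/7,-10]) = [- 10, - 7, - 5, - 3.37,- 1.72,  -  1, - 1 , - 1, - 1, 0,1/7, 5/16,1 , 1 , 4, 5, 5.77, 7, 7]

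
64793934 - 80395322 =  - 15601388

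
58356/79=58356/79 = 738.68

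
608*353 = 214624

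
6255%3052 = 151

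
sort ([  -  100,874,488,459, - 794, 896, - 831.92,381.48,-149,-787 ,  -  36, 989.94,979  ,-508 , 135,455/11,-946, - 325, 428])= [ - 946, - 831.92, - 794, - 787,-508 , - 325, - 149,-100, - 36 , 455/11, 135 , 381.48,428, 459, 488 , 874,896,979,989.94]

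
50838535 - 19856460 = 30982075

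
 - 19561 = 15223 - 34784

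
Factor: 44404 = 2^2*17^1*653^1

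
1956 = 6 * 326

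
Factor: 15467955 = 3^1 * 5^1*67^1*15391^1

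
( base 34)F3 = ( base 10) 513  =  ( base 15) 243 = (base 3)201000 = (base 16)201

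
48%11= 4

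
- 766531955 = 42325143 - 808857098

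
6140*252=1547280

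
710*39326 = 27921460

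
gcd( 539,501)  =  1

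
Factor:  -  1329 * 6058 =  -  2^1 * 3^1  *13^1*233^1*443^1 = - 8051082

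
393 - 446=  - 53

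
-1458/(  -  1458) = 1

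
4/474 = 2/237 =0.01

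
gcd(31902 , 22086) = 2454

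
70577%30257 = 10063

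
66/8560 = 33/4280= 0.01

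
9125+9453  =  18578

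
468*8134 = 3806712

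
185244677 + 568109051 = 753353728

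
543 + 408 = 951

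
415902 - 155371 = 260531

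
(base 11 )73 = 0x50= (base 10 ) 80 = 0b1010000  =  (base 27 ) 2q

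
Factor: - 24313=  - 41^1*593^1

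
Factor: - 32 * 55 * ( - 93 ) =2^5 * 3^1 * 5^1*11^1*31^1 = 163680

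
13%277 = 13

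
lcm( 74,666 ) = 666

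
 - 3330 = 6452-9782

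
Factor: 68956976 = 2^4*11^1*391801^1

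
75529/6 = 12588 + 1/6 = 12588.17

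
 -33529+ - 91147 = - 124676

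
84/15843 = 28/5281 = 0.01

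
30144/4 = 7536=7536.00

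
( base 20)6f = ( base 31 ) 4b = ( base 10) 135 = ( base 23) 5K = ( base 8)207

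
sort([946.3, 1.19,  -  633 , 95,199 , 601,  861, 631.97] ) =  [-633,  1.19, 95,199, 601,631.97, 861,946.3] 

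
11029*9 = 99261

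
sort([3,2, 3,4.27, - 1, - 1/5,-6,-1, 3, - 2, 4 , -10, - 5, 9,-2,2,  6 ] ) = [ - 10, - 6 , - 5, - 2 ,  -  2, - 1, - 1, - 1/5, 2 , 2,3, 3, 3, 4,4.27,6,  9 ]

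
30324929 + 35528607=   65853536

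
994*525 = 521850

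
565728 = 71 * 7968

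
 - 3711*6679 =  - 24785769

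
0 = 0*3412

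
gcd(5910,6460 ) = 10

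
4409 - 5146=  - 737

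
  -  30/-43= 30/43 =0.70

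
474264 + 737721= 1211985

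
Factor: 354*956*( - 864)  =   - 292398336= - 2^8*3^4 * 59^1*239^1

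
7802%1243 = 344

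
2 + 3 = 5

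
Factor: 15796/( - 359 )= - 44 = - 2^2* 11^1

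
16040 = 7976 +8064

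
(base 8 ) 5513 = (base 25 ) 4FG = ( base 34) 2h1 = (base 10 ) 2891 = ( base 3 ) 10222002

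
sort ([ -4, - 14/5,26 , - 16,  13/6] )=[-16,-4, - 14/5, 13/6, 26] 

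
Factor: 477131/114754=2^( - 1 ) * 181^(-1 )*317^( - 1)*477131^1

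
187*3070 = 574090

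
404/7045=404/7045 =0.06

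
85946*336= 28877856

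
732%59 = 24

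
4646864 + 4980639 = 9627503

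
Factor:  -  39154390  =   - 2^1*5^1*11^2*32359^1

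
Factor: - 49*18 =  - 2^1*3^2*7^2= - 882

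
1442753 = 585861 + 856892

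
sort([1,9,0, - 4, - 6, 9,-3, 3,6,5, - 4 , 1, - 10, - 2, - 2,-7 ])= [ - 10, - 7, - 6, - 4 , - 4,-3  , - 2, - 2, 0, 1,1,3,5, 6 , 9, 9]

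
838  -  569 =269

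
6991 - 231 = 6760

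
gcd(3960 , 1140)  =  60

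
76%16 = 12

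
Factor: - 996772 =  - 2^2*7^1*97^1*367^1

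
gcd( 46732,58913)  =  1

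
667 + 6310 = 6977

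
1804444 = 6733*268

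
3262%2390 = 872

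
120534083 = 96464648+24069435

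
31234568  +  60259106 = 91493674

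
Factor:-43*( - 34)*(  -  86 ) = - 125732 =-2^2*17^1*43^2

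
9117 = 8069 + 1048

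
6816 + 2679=9495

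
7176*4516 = 32406816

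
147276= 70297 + 76979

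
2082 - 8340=- 6258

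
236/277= 236/277 = 0.85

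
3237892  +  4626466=7864358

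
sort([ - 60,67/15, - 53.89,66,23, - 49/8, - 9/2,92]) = [ - 60, - 53.89,- 49/8,-9/2, 67/15,23,66,92]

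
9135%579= 450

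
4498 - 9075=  - 4577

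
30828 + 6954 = 37782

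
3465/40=693/8 = 86.62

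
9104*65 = 591760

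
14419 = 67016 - 52597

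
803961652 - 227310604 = 576651048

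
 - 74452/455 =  - 10636/65 = - 163.63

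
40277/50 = 805 + 27/50 = 805.54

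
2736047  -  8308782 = -5572735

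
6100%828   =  304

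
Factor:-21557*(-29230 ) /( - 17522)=-5^1*37^1*79^1*8761^( -1)*21557^1 = - 315055555/8761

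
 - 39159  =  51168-90327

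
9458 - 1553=7905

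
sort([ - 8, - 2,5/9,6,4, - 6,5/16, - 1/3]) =[-8,-6, - 2, - 1/3,5/16,5/9, 4,6] 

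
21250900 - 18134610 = 3116290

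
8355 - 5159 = 3196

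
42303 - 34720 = 7583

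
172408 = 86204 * 2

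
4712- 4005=707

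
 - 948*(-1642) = 1556616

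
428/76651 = 428/76651 = 0.01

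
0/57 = 0 = 0.00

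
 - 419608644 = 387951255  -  807559899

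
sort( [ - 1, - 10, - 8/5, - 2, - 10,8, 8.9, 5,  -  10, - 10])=[ - 10, - 10, - 10, - 10, - 2, - 8/5,-1, 5,  8,8.9 ] 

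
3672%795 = 492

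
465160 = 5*93032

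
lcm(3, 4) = 12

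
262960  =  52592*5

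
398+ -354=44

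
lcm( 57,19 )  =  57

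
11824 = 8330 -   -  3494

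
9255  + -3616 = 5639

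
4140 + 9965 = 14105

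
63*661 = 41643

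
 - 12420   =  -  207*60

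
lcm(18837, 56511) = 56511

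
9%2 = 1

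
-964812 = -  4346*222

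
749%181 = 25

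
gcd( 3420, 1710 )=1710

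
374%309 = 65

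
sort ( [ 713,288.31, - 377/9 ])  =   [ - 377/9,288.31, 713 ] 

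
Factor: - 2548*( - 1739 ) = 4430972 =2^2*7^2*13^1*37^1*47^1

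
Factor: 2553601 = 2553601^1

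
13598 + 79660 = 93258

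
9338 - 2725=6613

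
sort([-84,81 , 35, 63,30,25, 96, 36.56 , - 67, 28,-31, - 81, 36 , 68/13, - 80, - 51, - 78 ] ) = [ - 84, - 81,- 80, - 78, - 67, - 51, - 31, 68/13,25,28,30, 35,36,36.56, 63,81,96]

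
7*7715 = 54005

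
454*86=39044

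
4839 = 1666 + 3173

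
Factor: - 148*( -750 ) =111000  =  2^3*3^1*5^3*37^1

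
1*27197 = 27197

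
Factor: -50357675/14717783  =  -5^2 * 577^1*3491^1*14717783^(-1 ) 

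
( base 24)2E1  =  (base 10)1489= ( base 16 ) 5d1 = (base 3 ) 2001011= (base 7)4225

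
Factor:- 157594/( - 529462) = 78797/264731 = 78797^1 * 264731^( - 1 ) 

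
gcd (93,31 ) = 31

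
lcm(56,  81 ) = 4536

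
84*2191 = 184044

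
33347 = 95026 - 61679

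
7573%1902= 1867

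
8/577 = 8/577 = 0.01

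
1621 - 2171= -550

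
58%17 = 7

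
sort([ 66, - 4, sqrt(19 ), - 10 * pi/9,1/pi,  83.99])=[ -4, - 10*pi/9,1/pi,sqrt ( 19),66,83.99]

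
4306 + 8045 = 12351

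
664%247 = 170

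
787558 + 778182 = 1565740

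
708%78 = 6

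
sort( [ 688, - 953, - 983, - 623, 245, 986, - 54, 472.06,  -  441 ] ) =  [- 983,-953, - 623, - 441, - 54, 245, 472.06, 688,986]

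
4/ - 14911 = -1 + 14907/14911 = -0.00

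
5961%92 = 73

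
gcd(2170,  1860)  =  310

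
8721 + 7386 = 16107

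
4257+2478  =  6735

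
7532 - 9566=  - 2034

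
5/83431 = 5/83431  =  0.00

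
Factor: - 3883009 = - 13^1*298693^1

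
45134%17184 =10766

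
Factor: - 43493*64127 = -7^1*23^1*31^1*61^1* 9161^1 = - 2789075611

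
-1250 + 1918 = 668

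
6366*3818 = 24305388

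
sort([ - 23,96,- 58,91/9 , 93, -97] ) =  [ - 97, - 58, - 23,91/9, 93,96 ]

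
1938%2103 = 1938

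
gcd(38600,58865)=965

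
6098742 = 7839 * 778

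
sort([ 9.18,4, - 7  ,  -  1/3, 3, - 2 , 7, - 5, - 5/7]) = [ - 7,  -  5,-2,-5/7, -1/3,3, 4,7, 9.18]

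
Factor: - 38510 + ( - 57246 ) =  - 95756 = -2^2*37^1 * 647^1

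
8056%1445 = 831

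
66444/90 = 738 + 4/15 = 738.27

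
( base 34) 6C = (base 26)88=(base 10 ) 216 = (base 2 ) 11011000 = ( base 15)E6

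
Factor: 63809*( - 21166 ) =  - 2^1*19^1*557^1*63809^1 = - 1350581294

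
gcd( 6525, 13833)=261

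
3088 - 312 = 2776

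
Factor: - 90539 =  - 37^1*2447^1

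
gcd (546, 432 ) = 6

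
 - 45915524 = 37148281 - 83063805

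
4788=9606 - 4818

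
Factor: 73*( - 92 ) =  -6716 =- 2^2*23^1*73^1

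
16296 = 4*4074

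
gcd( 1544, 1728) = 8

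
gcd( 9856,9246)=2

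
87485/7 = 87485/7 = 12497.86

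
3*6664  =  19992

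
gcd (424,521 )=1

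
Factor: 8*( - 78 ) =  - 624 = -2^4*3^1*13^1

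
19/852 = 19/852= 0.02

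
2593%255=43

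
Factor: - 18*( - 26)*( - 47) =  - 2^2*3^2*13^1 * 47^1 = - 21996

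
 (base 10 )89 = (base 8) 131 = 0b1011001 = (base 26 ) 3b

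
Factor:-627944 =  - 2^3*53^1 * 1481^1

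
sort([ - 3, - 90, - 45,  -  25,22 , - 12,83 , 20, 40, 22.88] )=[ - 90, - 45,-25,-12, - 3,  20 , 22,  22.88, 40, 83] 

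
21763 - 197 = 21566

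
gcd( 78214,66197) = 1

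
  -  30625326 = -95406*321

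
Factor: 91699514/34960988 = 2^( - 1) * 19^(-1 )*907^1*50551^1*460013^( - 1 ) = 45849757/17480494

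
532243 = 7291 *73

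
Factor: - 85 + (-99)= -2^3*23^1 = - 184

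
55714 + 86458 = 142172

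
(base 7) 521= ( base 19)DD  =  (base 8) 404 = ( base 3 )100122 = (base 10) 260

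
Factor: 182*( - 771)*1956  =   - 274469832 = -2^3*3^2*7^1*13^1*163^1*257^1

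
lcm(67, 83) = 5561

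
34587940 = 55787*620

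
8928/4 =2232 = 2232.00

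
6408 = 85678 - 79270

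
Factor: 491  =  491^1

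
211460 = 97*2180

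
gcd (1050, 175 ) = 175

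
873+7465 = 8338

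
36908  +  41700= 78608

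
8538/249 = 2846/83 = 34.29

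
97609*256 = 24987904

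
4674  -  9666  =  -4992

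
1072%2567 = 1072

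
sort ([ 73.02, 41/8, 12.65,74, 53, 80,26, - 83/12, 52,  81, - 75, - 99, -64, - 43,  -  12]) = [  -  99 ,  -  75,-64, - 43, - 12,-83/12,41/8, 12.65,26, 52, 53,73.02,74, 80, 81 ] 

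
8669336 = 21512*403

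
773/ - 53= - 15 + 22/53 = - 14.58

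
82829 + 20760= 103589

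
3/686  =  3/686 = 0.00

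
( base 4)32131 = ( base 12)651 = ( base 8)1635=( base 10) 925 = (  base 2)1110011101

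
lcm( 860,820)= 35260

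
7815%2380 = 675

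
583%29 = 3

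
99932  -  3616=96316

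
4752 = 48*99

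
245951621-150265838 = 95685783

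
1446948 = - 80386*(-18) 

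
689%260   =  169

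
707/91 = 7 + 10/13 = 7.77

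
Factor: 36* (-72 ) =- 2592 = - 2^5 *3^4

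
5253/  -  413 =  - 5253/413= -  12.72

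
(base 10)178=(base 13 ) 109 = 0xb2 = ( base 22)82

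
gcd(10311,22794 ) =3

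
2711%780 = 371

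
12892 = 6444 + 6448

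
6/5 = 6/5  =  1.20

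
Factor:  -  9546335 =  - 5^1*1909267^1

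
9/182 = 9/182 = 0.05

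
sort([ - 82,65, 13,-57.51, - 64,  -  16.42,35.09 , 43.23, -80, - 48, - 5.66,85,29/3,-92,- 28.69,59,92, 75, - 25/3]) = [ - 92,-82, - 80,-64, -57.51,  -  48,-28.69, - 16.42,- 25/3, - 5.66,29/3  ,  13 , 35.09,43.23,59,  65,  75, 85,92 ] 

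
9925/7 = 9925/7=1417.86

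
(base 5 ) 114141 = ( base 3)12220010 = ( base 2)1000011001000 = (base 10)4296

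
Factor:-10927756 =-2^2*7^1 * 383^1 * 1019^1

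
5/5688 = 5/5688 = 0.00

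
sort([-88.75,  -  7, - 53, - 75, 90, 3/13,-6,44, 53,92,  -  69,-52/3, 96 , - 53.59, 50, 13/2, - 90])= [-90, - 88.75, - 75,-69,  -  53.59 , - 53,-52/3,-7, - 6,3/13, 13/2, 44, 50, 53, 90, 92 , 96 ]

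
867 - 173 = 694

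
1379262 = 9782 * 141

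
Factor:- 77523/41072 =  - 2^(-4)*3^1*17^( - 1 ) * 151^( - 1)*25841^1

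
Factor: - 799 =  - 17^1  *  47^1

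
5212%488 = 332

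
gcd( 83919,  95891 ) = 1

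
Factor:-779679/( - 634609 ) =3^3  *  67^1*431^1*634609^( - 1 )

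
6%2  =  0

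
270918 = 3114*87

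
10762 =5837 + 4925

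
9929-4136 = 5793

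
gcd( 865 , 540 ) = 5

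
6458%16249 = 6458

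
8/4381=8/4381 = 0.00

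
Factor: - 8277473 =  - 8277473^1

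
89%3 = 2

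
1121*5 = 5605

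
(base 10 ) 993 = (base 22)213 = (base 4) 33201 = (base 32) V1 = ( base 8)1741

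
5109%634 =37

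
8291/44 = 8291/44 = 188.43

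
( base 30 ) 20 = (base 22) 2g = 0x3C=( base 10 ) 60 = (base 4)330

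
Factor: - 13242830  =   - 2^1 * 5^1*17^1*77899^1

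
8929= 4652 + 4277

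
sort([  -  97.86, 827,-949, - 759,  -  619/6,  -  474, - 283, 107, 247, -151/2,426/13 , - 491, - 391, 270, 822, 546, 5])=[ - 949,-759,-491, - 474, - 391, - 283,-619/6,-97.86 , - 151/2, 5, 426/13,  107, 247, 270,546,822,827 ]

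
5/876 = 5/876 = 0.01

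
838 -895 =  - 57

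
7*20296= 142072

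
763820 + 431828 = 1195648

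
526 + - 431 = 95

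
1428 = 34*42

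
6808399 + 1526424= 8334823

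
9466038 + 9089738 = 18555776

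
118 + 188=306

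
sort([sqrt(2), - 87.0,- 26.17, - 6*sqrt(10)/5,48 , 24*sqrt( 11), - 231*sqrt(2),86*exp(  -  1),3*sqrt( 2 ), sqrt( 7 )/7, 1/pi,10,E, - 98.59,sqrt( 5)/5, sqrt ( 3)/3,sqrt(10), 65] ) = [ -231 * sqrt(2 ), - 98.59, - 87.0, - 26.17, - 6*sqrt (10)/5, 1/pi,sqrt(7) /7,  sqrt ( 5)/5,sqrt(3)/3,sqrt( 2),E,sqrt( 10 ),  3*sqrt(2), 10,  86*exp(- 1 ) , 48,65,24*sqrt(11)]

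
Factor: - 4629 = - 3^1*1543^1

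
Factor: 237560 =2^3*5^1*5939^1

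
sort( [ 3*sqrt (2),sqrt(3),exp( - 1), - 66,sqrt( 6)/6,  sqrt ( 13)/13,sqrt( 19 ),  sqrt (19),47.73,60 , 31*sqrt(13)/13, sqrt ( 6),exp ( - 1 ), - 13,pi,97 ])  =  [ - 66, - 13, sqrt ( 13) /13 , exp(-1 ), exp( - 1 ) , sqrt(6) /6,sqrt(3),sqrt( 6),  pi , 3*sqrt(2 ),sqrt (19) , sqrt ( 19),31*sqrt(  13) /13, 47.73,60, 97]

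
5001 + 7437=12438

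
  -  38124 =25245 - 63369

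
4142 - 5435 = - 1293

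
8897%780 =317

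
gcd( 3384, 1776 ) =24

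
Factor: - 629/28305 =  -3^( - 2) * 5^( - 1) = - 1/45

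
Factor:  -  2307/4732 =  - 2^(- 2 ) *3^1*7^( - 1 )*13^( -2) * 769^1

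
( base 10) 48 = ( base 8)60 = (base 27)1L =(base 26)1m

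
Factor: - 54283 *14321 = -19^1*2857^1*14321^1 = - 777386843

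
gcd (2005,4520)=5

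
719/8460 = 719/8460 = 0.08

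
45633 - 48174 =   -  2541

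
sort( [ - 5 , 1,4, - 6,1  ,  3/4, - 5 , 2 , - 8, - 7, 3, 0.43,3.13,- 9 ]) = [ - 9, - 8, - 7, - 6, - 5,-5,0.43, 3/4, 1, 1 , 2, 3, 3.13, 4 ] 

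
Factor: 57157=61^1 * 937^1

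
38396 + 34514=72910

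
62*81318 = 5041716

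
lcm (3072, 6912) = 27648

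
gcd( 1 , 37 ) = 1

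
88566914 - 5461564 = 83105350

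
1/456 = 1/456=0.00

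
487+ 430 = 917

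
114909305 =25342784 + 89566521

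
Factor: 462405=3^1 *5^1*29^1 * 1063^1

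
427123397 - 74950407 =352172990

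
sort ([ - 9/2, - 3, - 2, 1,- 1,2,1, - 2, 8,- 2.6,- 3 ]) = [ - 9/2, - 3,-3, - 2.6, -2,- 2, - 1,1,1,2,8 ] 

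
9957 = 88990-79033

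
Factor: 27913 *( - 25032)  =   - 2^3*3^1*7^1*103^1 * 149^1*271^1 = - 698718216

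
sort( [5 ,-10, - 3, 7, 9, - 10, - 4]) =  [  -  10, - 10 , - 4, - 3,  5,7,9 ] 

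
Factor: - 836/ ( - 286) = 38/13 =2^1*13^( -1)*19^1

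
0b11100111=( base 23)a1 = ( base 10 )231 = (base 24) 9f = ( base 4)3213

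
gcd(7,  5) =1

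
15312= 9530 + 5782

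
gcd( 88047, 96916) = 1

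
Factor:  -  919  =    -  919^1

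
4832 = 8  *604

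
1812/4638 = 302/773 = 0.39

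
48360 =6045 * 8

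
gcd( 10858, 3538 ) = 122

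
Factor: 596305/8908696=2^(- 3 ) * 5^1*239^1*499^1*1113587^(-1 )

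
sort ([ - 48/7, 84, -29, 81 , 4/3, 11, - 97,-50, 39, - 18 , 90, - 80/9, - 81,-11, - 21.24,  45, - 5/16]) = [ - 97, - 81, - 50, - 29,-21.24, - 18,  -  11, - 80/9, - 48/7,  -  5/16, 4/3,11 , 39,45,81,84,90 ] 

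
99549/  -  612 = - 11061/68 =- 162.66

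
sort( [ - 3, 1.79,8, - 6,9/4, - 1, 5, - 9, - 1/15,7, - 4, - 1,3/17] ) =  [ - 9, -6,-4, - 3, - 1 , - 1, - 1/15, 3/17,1.79, 9/4 , 5,7, 8] 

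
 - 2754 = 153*( -18)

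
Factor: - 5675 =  - 5^2 * 227^1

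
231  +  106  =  337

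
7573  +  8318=15891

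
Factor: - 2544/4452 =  - 2^2 * 7^( - 1)  =  - 4/7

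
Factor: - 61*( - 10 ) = 2^1*5^1 * 61^1 = 610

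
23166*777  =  17999982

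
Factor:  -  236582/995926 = - 29^1 *4079^1*497963^( - 1) =-118291/497963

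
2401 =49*49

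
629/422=1 + 207/422 = 1.49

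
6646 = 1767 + 4879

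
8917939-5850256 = 3067683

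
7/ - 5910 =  - 1+5903/5910 = - 0.00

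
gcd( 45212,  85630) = 2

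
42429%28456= 13973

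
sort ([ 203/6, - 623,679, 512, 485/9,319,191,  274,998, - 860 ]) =[ - 860, - 623,203/6,  485/9, 191,274 , 319,512,679,998] 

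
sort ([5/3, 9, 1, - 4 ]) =[ - 4,  1 , 5/3, 9 ]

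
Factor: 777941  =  499^1*1559^1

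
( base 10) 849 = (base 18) 2B3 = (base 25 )18o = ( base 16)351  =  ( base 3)1011110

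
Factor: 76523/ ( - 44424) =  - 2^( - 3)*3^( - 2) * 59^1*617^ ( - 1 )  *1297^1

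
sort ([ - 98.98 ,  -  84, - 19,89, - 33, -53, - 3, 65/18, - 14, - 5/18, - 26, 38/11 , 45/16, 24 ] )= [ - 98.98, - 84, - 53,-33,-26, - 19,  -  14, - 3, - 5/18, 45/16, 38/11, 65/18, 24,89] 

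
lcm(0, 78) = 0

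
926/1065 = 926/1065 = 0.87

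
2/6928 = 1/3464 = 0.00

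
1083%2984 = 1083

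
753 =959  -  206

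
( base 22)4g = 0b1101000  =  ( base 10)104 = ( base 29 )3H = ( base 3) 10212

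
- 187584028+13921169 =-173662859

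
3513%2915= 598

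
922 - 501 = 421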